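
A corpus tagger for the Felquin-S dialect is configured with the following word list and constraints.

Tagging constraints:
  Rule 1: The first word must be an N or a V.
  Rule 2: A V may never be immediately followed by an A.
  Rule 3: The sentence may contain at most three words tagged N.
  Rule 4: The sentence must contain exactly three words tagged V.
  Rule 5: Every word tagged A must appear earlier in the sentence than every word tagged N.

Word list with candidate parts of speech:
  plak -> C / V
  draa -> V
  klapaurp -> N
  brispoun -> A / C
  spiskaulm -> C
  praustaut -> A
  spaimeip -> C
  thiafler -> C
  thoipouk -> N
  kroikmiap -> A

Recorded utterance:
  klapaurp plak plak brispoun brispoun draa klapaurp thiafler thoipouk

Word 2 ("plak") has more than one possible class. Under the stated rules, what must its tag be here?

Candidates per position — 1:klapaurp {N}; 2:plak {C,V}; 3:plak {C,V}; 4:brispoun {A,C}; 5:brispoun {A,C}; 6:draa {V}; 7:klapaurp {N}; 8:thiafler {C}; 9:thoipouk {N}.
At position 2, choosing C makes rule 4 impossible to satisfy; hence V.
At position 3, choosing C makes rule 4 impossible to satisfy; hence V.
At position 4, choosing A makes rule 2 impossible to satisfy; hence C.
At position 5, choosing A makes rule 5 impossible to satisfy; hence C.
The only consistent sequence is: N V V C C V N C N.
Verifying each rule — rule 1 ok; rule 2 ok; rule 3 ok; rule 4 ok; rule 5 ok.

V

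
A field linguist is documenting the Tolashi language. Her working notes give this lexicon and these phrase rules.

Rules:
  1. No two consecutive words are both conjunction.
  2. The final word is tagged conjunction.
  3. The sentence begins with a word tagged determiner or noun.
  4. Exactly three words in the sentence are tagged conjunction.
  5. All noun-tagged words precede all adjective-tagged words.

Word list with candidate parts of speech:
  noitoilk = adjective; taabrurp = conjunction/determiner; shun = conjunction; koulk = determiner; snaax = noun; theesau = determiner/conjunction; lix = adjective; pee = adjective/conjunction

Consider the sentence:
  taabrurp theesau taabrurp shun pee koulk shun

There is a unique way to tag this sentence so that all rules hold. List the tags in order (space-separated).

Candidates per position — 1:taabrurp {conjunction,determiner}; 2:theesau {determiner,conjunction}; 3:taabrurp {conjunction,determiner}; 4:shun {conjunction}; 5:pee {adjective,conjunction}; 6:koulk {determiner}; 7:shun {conjunction}.
Word 1 cannot be conjunction — rule 3 would then fail for every completion. It is determiner.
Word 3 cannot be conjunction — rule 1 would then fail for every completion. It is determiner.
Word 5 cannot be conjunction — rule 1 would then fail for every completion. It is adjective.
Word 2 cannot be determiner — rule 4 would then fail for every completion. It is conjunction.
The unique satisfying tagging is: determiner conjunction determiner conjunction adjective determiner conjunction.
Verifying each rule — rule 1 holds; rule 2 holds; rule 3 holds; rule 4 holds; rule 5 holds.

determiner conjunction determiner conjunction adjective determiner conjunction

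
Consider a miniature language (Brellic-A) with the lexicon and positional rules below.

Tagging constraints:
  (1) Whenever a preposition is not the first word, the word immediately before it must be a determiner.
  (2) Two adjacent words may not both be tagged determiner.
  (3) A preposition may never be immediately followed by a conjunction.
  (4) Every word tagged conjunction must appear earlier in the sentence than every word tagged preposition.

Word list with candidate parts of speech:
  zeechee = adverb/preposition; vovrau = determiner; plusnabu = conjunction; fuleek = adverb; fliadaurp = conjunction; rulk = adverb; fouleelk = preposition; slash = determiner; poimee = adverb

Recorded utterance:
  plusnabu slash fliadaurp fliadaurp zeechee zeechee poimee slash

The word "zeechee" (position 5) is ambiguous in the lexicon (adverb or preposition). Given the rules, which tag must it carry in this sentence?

Candidates per position — 1:plusnabu {conjunction}; 2:slash {determiner}; 3:fliadaurp {conjunction}; 4:fliadaurp {conjunction}; 5:zeechee {adverb,preposition}; 6:zeechee {adverb,preposition}; 7:poimee {adverb}; 8:slash {determiner}.
If word 5 were preposition, no tagging could satisfy rule 1; so word 5 is adverb.
If word 6 were preposition, no tagging could satisfy rule 1; so word 6 is adverb.
The unique satisfying tagging is: conjunction determiner conjunction conjunction adverb adverb adverb determiner.
Rule-by-rule: rule 1 ✓; rule 2 ✓; rule 3 ✓; rule 4 ✓.

adverb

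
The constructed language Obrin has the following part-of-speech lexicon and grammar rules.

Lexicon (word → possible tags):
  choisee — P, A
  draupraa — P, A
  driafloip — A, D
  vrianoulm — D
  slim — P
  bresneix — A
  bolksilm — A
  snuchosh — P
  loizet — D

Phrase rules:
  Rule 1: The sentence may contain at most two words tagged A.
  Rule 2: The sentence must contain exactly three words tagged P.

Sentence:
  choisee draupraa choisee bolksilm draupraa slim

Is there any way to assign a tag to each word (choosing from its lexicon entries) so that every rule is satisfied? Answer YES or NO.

Candidates per position — 1:choisee {P,A}; 2:draupraa {P,A}; 3:choisee {P,A}; 4:bolksilm {A}; 5:draupraa {P,A}; 6:slim {P}.
Every candidate sequence violates at least one rule; no consistent tagging exists.

NO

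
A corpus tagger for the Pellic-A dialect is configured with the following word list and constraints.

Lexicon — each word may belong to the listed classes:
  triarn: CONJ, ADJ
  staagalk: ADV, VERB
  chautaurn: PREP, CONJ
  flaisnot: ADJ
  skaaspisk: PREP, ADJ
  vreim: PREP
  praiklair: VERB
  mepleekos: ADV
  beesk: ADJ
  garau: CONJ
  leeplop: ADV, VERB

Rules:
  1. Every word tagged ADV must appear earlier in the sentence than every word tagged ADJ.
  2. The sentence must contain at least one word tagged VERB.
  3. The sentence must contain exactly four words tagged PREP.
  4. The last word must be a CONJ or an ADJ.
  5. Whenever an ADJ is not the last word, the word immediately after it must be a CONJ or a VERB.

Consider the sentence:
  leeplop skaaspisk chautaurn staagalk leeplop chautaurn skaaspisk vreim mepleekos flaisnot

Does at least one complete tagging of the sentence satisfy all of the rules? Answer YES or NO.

Candidates per position — 1:leeplop {ADV,VERB}; 2:skaaspisk {PREP,ADJ}; 3:chautaurn {PREP,CONJ}; 4:staagalk {ADV,VERB}; 5:leeplop {ADV,VERB}; 6:chautaurn {PREP,CONJ}; 7:skaaspisk {PREP,ADJ}; 8:vreim {PREP}; 9:mepleekos {ADV}; 10:flaisnot {ADJ}.
One satisfying assignment: ADV PREP CONJ VERB ADV PREP PREP PREP ADV ADJ.
Rule-by-rule: rule 1 holds; rule 2 holds; rule 3 holds; rule 4 holds; rule 5 holds.

YES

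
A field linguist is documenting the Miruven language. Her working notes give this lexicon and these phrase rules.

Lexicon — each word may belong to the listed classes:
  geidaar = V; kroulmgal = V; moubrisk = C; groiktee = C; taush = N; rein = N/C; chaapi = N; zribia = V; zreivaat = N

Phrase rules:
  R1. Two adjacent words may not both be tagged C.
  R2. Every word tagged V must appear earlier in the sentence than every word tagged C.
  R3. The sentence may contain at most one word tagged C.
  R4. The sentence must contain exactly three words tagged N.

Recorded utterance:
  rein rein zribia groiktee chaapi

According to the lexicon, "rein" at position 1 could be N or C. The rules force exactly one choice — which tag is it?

Candidates per position — 1:rein {N,C}; 2:rein {N,C}; 3:zribia {V}; 4:groiktee {C}; 5:chaapi {N}.
Position 1: tagging it C would leave rule 2 unsatisfiable, so it must be N.
Position 2: tagging it C would leave rule 2 unsatisfiable, so it must be N.
That leaves exactly one tagging: N N V C N.
Check: rule 1 satisfied; rule 2 satisfied; rule 3 satisfied; rule 4 satisfied.

N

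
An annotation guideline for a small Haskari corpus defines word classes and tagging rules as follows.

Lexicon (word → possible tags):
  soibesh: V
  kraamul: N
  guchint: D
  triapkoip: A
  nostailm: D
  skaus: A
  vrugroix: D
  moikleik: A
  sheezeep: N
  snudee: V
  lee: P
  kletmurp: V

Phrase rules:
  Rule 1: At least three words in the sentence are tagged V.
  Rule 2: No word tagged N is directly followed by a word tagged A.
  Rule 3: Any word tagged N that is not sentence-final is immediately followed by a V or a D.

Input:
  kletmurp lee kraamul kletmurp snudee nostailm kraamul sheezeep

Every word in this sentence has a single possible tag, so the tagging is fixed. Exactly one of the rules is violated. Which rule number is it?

3

Fixed tagging: V P N V V D N N.
Checking each rule: R1 ✓, R2 ✓, R3 ✗.
Only rule 3 fails.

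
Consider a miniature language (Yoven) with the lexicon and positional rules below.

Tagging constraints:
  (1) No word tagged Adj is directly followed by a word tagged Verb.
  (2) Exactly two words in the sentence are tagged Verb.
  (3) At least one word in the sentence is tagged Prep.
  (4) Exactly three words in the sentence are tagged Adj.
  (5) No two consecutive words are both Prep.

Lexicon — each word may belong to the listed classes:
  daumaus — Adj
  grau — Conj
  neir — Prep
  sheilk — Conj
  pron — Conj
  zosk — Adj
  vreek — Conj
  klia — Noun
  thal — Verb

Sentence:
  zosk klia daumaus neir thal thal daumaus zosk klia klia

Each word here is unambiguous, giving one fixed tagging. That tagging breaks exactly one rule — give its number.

Fixed tagging: Adj Noun Adj Prep Verb Verb Adj Adj Noun Noun.
Rule check: R1 pass, R2 pass, R3 pass, R4 fail, R5 pass.
Only rule 4 fails.

4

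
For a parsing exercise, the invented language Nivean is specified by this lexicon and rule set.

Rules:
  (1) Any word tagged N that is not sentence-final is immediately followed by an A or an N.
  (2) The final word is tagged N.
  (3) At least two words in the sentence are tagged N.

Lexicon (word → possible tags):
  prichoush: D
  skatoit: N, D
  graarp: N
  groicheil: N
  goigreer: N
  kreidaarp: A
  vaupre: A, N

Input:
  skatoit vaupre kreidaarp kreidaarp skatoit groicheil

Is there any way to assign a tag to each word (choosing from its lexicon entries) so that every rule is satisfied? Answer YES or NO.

Candidates per position — 1:skatoit {N,D}; 2:vaupre {A,N}; 3:kreidaarp {A}; 4:kreidaarp {A}; 5:skatoit {N,D}; 6:groicheil {N}.
One satisfying assignment: N N A A N N.
Verifying each rule — rule 1 satisfied; rule 2 satisfied; rule 3 satisfied.

YES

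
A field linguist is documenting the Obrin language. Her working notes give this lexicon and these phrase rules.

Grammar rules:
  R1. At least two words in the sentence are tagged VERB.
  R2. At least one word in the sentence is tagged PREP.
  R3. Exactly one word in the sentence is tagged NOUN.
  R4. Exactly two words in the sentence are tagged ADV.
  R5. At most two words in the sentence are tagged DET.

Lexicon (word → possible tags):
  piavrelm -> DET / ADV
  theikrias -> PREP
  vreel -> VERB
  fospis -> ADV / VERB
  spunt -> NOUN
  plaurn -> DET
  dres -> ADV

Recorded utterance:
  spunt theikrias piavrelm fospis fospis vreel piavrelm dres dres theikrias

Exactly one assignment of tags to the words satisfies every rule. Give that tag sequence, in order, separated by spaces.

NOUN PREP DET VERB VERB VERB DET ADV ADV PREP

Candidates per position — 1:spunt {NOUN}; 2:theikrias {PREP}; 3:piavrelm {DET,ADV}; 4:fospis {ADV,VERB}; 5:fospis {ADV,VERB}; 6:vreel {VERB}; 7:piavrelm {DET,ADV}; 8:dres {ADV}; 9:dres {ADV}; 10:theikrias {PREP}.
Word 3 cannot be ADV — rule 4 would then fail for every completion. It is DET.
Word 4 cannot be ADV — rule 4 would then fail for every completion. It is VERB.
Word 5 cannot be ADV — rule 4 would then fail for every completion. It is VERB.
Word 7 cannot be ADV — rule 4 would then fail for every completion. It is DET.
The unique satisfying tagging is: NOUN PREP DET VERB VERB VERB DET ADV ADV PREP.
Check: rule 1 ok; rule 2 ok; rule 3 ok; rule 4 ok; rule 5 ok.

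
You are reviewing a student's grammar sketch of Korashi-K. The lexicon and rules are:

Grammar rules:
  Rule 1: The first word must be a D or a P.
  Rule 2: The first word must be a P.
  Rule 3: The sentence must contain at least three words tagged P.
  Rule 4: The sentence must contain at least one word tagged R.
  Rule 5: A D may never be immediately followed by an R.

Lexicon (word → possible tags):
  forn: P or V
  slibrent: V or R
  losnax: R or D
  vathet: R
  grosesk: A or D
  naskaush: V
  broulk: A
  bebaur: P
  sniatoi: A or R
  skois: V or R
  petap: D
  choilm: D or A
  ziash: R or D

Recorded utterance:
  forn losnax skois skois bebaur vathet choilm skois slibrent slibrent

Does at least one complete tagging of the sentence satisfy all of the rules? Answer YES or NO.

NO

Candidates per position — 1:forn {P,V}; 2:losnax {R,D}; 3:skois {V,R}; 4:skois {V,R}; 5:bebaur {P}; 6:vathet {R}; 7:choilm {D,A}; 8:skois {V,R}; 9:slibrent {V,R}; 10:slibrent {V,R}.
Rule 3 cannot be satisfied by any choice of tags from the lexicon.
So there is no consistent tagging.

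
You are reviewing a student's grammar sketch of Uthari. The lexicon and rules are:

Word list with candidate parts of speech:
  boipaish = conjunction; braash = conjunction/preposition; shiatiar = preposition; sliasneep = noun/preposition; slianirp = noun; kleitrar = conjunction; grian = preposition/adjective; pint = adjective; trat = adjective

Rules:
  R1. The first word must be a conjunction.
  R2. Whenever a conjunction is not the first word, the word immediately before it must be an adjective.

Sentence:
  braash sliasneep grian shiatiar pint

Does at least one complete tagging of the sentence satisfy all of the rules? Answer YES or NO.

YES

Candidates per position — 1:braash {conjunction,preposition}; 2:sliasneep {noun,preposition}; 3:grian {preposition,adjective}; 4:shiatiar {preposition}; 5:pint {adjective}.
One satisfying assignment: conjunction noun preposition preposition adjective.
Rule-by-rule: rule 1 ✓; rule 2 ✓.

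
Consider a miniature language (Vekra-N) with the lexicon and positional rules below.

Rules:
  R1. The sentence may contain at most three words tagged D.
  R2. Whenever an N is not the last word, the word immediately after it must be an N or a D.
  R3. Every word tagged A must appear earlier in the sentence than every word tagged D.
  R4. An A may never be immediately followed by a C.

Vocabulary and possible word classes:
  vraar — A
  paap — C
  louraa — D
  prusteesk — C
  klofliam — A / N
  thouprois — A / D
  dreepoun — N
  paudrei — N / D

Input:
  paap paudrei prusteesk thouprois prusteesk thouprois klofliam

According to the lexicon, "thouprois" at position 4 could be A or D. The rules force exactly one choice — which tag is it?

Candidates per position — 1:paap {C}; 2:paudrei {N,D}; 3:prusteesk {C}; 4:thouprois {A,D}; 5:prusteesk {C}; 6:thouprois {A,D}; 7:klofliam {A,N}.
Position 2: tagging it N would leave rule 2 unsatisfiable, so it must be D.
Position 4: tagging it A would leave rule 3 unsatisfiable, so it must be D.
Position 6: tagging it A would leave rule 3 unsatisfiable, so it must be D.
Position 7: tagging it A would leave rule 3 unsatisfiable, so it must be N.
So the tagging must be: C D C D C D N.
Verifying each rule — rule 1 ok; rule 2 ok; rule 3 ok; rule 4 ok.

D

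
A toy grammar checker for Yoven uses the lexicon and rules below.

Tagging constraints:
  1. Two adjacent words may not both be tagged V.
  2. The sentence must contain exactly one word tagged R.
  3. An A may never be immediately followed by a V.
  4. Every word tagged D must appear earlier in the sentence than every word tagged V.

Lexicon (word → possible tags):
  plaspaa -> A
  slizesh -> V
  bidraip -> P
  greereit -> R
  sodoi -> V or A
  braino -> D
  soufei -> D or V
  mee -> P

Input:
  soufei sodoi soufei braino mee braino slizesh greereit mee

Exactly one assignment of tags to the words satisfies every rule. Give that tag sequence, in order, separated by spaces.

D A D D P D V R P

Candidates per position — 1:soufei {D,V}; 2:sodoi {V,A}; 3:soufei {D,V}; 4:braino {D}; 5:mee {P}; 6:braino {D}; 7:slizesh {V}; 8:greereit {R}; 9:mee {P}.
Word 1 cannot be V — rule 4 would then fail for every completion. It is D.
Word 2 cannot be V — rule 4 would then fail for every completion. It is A.
Word 3 cannot be V — rule 3 would then fail for every completion. It is D.
The unique satisfying tagging is: D A D D P D V R P.
Checking: rule 1 satisfied; rule 2 satisfied; rule 3 satisfied; rule 4 satisfied.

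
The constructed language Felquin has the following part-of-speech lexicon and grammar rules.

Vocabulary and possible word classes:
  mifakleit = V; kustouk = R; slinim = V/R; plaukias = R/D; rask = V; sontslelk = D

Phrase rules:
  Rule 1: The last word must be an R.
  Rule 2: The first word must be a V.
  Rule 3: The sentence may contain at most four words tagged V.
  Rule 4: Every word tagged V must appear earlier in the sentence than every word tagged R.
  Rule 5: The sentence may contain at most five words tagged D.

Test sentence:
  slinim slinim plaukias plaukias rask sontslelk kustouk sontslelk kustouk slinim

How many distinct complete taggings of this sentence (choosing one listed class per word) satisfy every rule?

Candidates per position — 1:slinim {V,R}; 2:slinim {V,R}; 3:plaukias {R,D}; 4:plaukias {R,D}; 5:rask {V}; 6:sontslelk {D}; 7:kustouk {R}; 8:sontslelk {D}; 9:kustouk {R}; 10:slinim {V,R}.
There are 32 candidate sequences in total.
The sequences that satisfy every rule: V V D D V D R D R R.
Count = 1.

1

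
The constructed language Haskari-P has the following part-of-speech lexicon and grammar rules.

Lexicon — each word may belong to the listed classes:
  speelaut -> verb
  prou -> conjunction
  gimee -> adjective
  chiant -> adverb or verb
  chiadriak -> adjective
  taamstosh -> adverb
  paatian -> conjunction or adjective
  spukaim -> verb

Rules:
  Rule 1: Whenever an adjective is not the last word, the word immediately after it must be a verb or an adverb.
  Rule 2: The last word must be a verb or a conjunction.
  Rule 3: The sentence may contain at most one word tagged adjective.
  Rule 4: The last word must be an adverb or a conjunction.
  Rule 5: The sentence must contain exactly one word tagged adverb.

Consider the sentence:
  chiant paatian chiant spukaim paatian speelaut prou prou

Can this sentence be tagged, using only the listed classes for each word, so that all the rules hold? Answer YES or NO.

YES

Candidates per position — 1:chiant {adverb,verb}; 2:paatian {conjunction,adjective}; 3:chiant {adverb,verb}; 4:spukaim {verb}; 5:paatian {conjunction,adjective}; 6:speelaut {verb}; 7:prou {conjunction}; 8:prou {conjunction}.
One satisfying assignment: adverb conjunction verb verb adjective verb conjunction conjunction.
Verifying each rule — rule 1 holds; rule 2 holds; rule 3 holds; rule 4 holds; rule 5 holds.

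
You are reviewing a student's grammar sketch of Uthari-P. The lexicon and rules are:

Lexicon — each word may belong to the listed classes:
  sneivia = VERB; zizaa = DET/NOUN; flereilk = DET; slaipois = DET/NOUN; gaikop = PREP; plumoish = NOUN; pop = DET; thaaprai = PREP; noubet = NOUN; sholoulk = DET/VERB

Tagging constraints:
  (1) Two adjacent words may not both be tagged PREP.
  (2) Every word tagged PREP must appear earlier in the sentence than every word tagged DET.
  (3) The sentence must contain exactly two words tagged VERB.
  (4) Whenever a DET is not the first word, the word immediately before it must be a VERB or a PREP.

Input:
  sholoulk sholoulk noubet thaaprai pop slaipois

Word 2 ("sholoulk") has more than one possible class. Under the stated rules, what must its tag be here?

VERB

Candidates per position — 1:sholoulk {DET,VERB}; 2:sholoulk {DET,VERB}; 3:noubet {NOUN}; 4:thaaprai {PREP}; 5:pop {DET}; 6:slaipois {DET,NOUN}.
If word 1 were DET, no tagging could satisfy rule 2; so word 1 is VERB.
If word 2 were DET, no tagging could satisfy rule 2; so word 2 is VERB.
If word 6 were DET, no tagging could satisfy rule 4; so word 6 is NOUN.
That leaves exactly one tagging: VERB VERB NOUN PREP DET NOUN.
Checking: rule 1 ok; rule 2 ok; rule 3 ok; rule 4 ok.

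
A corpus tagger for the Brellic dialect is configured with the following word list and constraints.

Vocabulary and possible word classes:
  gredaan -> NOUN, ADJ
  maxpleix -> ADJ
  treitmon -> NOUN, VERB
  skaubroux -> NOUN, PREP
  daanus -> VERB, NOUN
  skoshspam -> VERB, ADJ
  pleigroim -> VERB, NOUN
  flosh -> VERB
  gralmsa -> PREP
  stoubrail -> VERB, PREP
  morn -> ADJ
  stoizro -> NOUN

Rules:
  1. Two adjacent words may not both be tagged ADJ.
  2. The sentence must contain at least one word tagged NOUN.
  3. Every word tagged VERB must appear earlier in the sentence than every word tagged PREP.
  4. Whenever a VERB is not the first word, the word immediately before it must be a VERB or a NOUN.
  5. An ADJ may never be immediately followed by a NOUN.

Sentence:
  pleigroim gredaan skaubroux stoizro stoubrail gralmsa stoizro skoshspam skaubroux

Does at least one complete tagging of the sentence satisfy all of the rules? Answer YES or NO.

YES

Candidates per position — 1:pleigroim {VERB,NOUN}; 2:gredaan {NOUN,ADJ}; 3:skaubroux {NOUN,PREP}; 4:stoizro {NOUN}; 5:stoubrail {VERB,PREP}; 6:gralmsa {PREP}; 7:stoizro {NOUN}; 8:skoshspam {VERB,ADJ}; 9:skaubroux {NOUN,PREP}.
One satisfying assignment: VERB ADJ PREP NOUN PREP PREP NOUN ADJ PREP.
Rule-by-rule: rule 1 ✓; rule 2 ✓; rule 3 ✓; rule 4 ✓; rule 5 ✓.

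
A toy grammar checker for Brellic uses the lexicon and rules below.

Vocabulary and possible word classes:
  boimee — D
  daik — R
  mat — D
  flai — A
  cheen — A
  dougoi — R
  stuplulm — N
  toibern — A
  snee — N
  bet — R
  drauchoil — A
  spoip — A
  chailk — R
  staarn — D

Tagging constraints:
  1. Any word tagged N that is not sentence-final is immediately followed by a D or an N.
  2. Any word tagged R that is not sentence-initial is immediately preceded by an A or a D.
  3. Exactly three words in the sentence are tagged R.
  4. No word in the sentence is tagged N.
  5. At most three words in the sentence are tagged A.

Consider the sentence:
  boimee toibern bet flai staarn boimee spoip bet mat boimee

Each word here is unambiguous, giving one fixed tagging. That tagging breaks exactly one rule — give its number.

Fixed tagging: D A R A D D A R D D.
Checking each rule: R1 ✓, R2 ✓, R3 ✗, R4 ✓, R5 ✓.
Only rule 3 fails.

3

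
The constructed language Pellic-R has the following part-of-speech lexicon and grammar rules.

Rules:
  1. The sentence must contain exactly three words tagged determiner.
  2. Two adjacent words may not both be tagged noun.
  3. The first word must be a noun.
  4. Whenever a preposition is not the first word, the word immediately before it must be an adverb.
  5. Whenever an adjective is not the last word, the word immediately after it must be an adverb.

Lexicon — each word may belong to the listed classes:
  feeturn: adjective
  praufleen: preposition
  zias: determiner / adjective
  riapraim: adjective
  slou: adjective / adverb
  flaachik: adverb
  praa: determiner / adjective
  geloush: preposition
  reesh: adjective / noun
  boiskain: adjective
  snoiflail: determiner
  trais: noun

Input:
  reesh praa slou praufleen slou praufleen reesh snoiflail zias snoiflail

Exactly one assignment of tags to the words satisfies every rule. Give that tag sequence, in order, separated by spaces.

Candidates per position — 1:reesh {adjective,noun}; 2:praa {determiner,adjective}; 3:slou {adjective,adverb}; 4:praufleen {preposition}; 5:slou {adjective,adverb}; 6:praufleen {preposition}; 7:reesh {adjective,noun}; 8:snoiflail {determiner}; 9:zias {determiner,adjective}; 10:snoiflail {determiner}.
If word 1 were adjective, no tagging could satisfy rule 3; so word 1 is noun.
If word 3 were adjective, no tagging could satisfy rule 4; so word 3 is adverb.
If word 5 were adjective, no tagging could satisfy rule 4; so word 5 is adverb.
If word 7 were adjective, no tagging could satisfy rule 5; so word 7 is noun.
If word 9 were adjective, no tagging could satisfy rule 5; so word 9 is determiner.
If word 2 were determiner, no tagging could satisfy rule 1; so word 2 is adjective.
That leaves exactly one tagging: noun adjective adverb preposition adverb preposition noun determiner determiner determiner.
Rule-by-rule: rule 1 ✓; rule 2 ✓; rule 3 ✓; rule 4 ✓; rule 5 ✓.

noun adjective adverb preposition adverb preposition noun determiner determiner determiner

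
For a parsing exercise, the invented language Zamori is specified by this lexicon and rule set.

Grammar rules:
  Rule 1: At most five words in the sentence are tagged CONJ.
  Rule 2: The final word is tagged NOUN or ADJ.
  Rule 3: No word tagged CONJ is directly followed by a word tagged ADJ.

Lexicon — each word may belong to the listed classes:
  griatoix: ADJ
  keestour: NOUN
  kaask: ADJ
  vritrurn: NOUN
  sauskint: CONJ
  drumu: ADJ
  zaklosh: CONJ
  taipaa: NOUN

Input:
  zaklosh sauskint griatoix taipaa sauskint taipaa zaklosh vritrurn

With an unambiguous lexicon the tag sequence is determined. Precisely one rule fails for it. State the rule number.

Fixed tagging: CONJ CONJ ADJ NOUN CONJ NOUN CONJ NOUN.
Rule check: R1 holds, R2 holds, R3 violated.
Only rule 3 fails.

3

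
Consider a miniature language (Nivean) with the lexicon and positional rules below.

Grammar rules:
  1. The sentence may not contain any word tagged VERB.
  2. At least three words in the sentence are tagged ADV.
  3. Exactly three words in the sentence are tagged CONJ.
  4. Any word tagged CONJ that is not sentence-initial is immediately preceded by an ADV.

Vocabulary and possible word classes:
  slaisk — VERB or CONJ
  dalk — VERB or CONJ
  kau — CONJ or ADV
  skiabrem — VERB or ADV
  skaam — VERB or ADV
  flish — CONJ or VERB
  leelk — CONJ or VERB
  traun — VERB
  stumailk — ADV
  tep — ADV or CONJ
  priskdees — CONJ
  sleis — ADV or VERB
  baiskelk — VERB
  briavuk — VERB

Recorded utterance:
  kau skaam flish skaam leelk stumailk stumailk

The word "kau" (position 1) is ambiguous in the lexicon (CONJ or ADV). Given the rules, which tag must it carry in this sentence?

CONJ

Candidates per position — 1:kau {CONJ,ADV}; 2:skaam {VERB,ADV}; 3:flish {CONJ,VERB}; 4:skaam {VERB,ADV}; 5:leelk {CONJ,VERB}; 6:stumailk {ADV}; 7:stumailk {ADV}.
If word 1 were ADV, no tagging could satisfy rule 3; so word 1 is CONJ.
If word 2 were VERB, no tagging could satisfy rule 1; so word 2 is ADV.
If word 3 were VERB, no tagging could satisfy rule 1; so word 3 is CONJ.
If word 4 were VERB, no tagging could satisfy rule 1; so word 4 is ADV.
If word 5 were VERB, no tagging could satisfy rule 1; so word 5 is CONJ.
The only consistent sequence is: CONJ ADV CONJ ADV CONJ ADV ADV.
Check: rule 1 holds; rule 2 holds; rule 3 holds; rule 4 holds.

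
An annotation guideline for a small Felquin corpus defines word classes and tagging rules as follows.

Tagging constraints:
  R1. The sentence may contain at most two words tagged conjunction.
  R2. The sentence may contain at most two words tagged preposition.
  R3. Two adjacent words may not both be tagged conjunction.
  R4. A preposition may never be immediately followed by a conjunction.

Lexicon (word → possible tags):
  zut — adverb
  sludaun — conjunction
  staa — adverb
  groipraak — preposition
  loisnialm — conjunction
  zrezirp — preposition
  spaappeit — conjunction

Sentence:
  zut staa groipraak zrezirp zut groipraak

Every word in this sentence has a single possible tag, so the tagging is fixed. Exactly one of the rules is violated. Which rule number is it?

Fixed tagging: adverb adverb preposition preposition adverb preposition.
Applying the rules: R1 holds, R2 violated, R3 holds, R4 holds.
Only rule 2 fails.

2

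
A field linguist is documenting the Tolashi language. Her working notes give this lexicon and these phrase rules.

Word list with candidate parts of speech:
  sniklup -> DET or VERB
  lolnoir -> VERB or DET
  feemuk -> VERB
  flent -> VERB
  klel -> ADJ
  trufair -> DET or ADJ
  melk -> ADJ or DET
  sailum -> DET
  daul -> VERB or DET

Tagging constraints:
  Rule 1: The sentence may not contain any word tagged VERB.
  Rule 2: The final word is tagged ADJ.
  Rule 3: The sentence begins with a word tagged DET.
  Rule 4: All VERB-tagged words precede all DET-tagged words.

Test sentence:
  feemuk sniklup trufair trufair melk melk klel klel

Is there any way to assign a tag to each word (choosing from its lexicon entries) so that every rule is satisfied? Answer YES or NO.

NO

Candidates per position — 1:feemuk {VERB}; 2:sniklup {DET,VERB}; 3:trufair {DET,ADJ}; 4:trufair {DET,ADJ}; 5:melk {ADJ,DET}; 6:melk {ADJ,DET}; 7:klel {ADJ}; 8:klel {ADJ}.
Rule 1 cannot be satisfied by any choice of tags from the lexicon.
So there is no consistent tagging.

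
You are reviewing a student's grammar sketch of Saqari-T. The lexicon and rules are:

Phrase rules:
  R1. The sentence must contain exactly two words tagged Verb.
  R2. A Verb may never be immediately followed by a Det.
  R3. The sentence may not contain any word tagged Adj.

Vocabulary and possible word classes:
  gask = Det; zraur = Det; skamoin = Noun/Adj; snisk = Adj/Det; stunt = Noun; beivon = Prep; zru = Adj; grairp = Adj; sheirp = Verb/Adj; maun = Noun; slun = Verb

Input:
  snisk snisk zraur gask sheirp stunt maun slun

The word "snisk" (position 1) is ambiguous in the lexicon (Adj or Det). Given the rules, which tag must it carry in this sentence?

Candidates per position — 1:snisk {Adj,Det}; 2:snisk {Adj,Det}; 3:zraur {Det}; 4:gask {Det}; 5:sheirp {Verb,Adj}; 6:stunt {Noun}; 7:maun {Noun}; 8:slun {Verb}.
Position 1: Adj is ruled out by rule 3; that leaves Det.
Position 2: Adj is ruled out by rule 3; that leaves Det.
Position 5: Adj is ruled out by rule 1; that leaves Verb.
The only consistent sequence is: Det Det Det Det Verb Noun Noun Verb.
Rule-by-rule: rule 1 ok; rule 2 ok; rule 3 ok.

Det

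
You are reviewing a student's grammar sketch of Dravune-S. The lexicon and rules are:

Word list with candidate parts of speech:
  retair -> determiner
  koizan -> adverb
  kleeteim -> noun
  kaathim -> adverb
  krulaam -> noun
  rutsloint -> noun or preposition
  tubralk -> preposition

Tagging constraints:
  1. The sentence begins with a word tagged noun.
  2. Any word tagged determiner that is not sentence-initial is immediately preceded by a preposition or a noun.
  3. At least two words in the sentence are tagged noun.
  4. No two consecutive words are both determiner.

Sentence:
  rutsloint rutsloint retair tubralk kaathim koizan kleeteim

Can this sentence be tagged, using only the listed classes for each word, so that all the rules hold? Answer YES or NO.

YES

Candidates per position — 1:rutsloint {noun,preposition}; 2:rutsloint {noun,preposition}; 3:retair {determiner}; 4:tubralk {preposition}; 5:kaathim {adverb}; 6:koizan {adverb}; 7:kleeteim {noun}.
One satisfying assignment: noun noun determiner preposition adverb adverb noun.
Checking: rule 1 ok; rule 2 ok; rule 3 ok; rule 4 ok.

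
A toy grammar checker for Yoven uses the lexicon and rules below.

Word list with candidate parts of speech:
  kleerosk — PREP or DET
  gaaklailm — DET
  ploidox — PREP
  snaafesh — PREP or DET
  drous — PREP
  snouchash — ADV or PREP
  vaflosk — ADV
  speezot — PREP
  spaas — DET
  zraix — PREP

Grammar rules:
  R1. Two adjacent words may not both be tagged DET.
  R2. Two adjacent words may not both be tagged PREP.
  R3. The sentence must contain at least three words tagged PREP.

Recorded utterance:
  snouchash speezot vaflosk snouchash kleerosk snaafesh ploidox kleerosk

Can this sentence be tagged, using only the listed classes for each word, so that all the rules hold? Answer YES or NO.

YES

Candidates per position — 1:snouchash {ADV,PREP}; 2:speezot {PREP}; 3:vaflosk {ADV}; 4:snouchash {ADV,PREP}; 5:kleerosk {PREP,DET}; 6:snaafesh {PREP,DET}; 7:ploidox {PREP}; 8:kleerosk {PREP,DET}.
One satisfying assignment: ADV PREP ADV ADV PREP DET PREP DET.
Check: rule 1 satisfied; rule 2 satisfied; rule 3 satisfied.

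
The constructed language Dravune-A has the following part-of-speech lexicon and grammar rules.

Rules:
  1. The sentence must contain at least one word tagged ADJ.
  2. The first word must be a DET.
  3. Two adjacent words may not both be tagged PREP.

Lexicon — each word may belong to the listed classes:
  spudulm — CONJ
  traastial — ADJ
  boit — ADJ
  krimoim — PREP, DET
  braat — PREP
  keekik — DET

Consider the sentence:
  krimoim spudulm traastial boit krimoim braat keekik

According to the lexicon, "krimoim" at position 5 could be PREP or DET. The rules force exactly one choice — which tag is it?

Candidates per position — 1:krimoim {PREP,DET}; 2:spudulm {CONJ}; 3:traastial {ADJ}; 4:boit {ADJ}; 5:krimoim {PREP,DET}; 6:braat {PREP}; 7:keekik {DET}.
Position 1: PREP is ruled out by rule 2; that leaves DET.
Position 5: PREP is ruled out by rule 3; that leaves DET.
The unique satisfying tagging is: DET CONJ ADJ ADJ DET PREP DET.
Rule-by-rule: rule 1 holds; rule 2 holds; rule 3 holds.

DET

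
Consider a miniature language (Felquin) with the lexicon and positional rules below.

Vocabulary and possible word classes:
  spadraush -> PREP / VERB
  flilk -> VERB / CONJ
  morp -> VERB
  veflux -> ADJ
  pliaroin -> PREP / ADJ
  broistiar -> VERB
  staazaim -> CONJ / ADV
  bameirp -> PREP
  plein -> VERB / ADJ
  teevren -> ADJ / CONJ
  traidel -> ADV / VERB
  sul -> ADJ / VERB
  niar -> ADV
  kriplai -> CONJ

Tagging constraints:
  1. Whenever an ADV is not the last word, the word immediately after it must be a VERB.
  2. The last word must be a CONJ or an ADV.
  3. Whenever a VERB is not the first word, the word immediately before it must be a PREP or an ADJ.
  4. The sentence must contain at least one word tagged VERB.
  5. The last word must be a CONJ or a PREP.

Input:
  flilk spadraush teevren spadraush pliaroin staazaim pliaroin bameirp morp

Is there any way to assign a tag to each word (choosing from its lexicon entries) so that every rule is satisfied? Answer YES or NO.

NO

Candidates per position — 1:flilk {VERB,CONJ}; 2:spadraush {PREP,VERB}; 3:teevren {ADJ,CONJ}; 4:spadraush {PREP,VERB}; 5:pliaroin {PREP,ADJ}; 6:staazaim {CONJ,ADV}; 7:pliaroin {PREP,ADJ}; 8:bameirp {PREP}; 9:morp {VERB}.
Rule 2 cannot be satisfied by any choice of tags from the lexicon.
So there is no consistent tagging.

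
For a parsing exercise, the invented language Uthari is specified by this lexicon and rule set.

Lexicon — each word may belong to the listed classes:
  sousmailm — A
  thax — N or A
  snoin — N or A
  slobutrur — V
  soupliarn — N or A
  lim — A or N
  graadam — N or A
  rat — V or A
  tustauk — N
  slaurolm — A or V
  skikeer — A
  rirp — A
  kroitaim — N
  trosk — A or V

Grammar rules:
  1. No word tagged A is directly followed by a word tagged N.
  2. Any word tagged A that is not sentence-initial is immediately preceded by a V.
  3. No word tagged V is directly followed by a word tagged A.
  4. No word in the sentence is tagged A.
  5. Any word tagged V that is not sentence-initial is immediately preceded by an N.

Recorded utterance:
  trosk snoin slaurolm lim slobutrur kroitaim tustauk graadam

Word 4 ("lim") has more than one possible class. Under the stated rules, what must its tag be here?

N

Candidates per position — 1:trosk {A,V}; 2:snoin {N,A}; 3:slaurolm {A,V}; 4:lim {A,N}; 5:slobutrur {V}; 6:kroitaim {N}; 7:tustauk {N}; 8:graadam {N,A}.
If word 1 were A, no tagging could satisfy rule 4; so word 1 is V.
If word 2 were A, no tagging could satisfy rule 3; so word 2 is N.
If word 3 were A, no tagging could satisfy rule 2; so word 3 is V.
If word 4 were A, no tagging could satisfy rule 3; so word 4 is N.
If word 8 were A, no tagging could satisfy rule 2; so word 8 is N.
So the tagging must be: V N V N V N N N.
Checking: rule 1 holds; rule 2 holds; rule 3 holds; rule 4 holds; rule 5 holds.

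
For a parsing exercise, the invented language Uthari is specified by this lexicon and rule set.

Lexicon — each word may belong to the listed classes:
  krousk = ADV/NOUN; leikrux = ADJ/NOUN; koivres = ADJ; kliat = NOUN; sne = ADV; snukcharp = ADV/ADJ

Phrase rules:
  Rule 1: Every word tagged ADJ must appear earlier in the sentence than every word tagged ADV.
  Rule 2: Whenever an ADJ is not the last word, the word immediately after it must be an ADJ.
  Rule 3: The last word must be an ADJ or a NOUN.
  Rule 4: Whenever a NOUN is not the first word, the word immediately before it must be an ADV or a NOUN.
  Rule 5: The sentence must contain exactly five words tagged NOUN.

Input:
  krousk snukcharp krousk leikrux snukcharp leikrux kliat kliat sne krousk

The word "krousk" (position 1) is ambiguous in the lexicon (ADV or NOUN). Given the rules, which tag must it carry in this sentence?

Candidates per position — 1:krousk {ADV,NOUN}; 2:snukcharp {ADV,ADJ}; 3:krousk {ADV,NOUN}; 4:leikrux {ADJ,NOUN}; 5:snukcharp {ADV,ADJ}; 6:leikrux {ADJ,NOUN}; 7:kliat {NOUN}; 8:kliat {NOUN}; 9:sne {ADV}; 10:krousk {ADV,NOUN}.
If word 2 were ADJ, no tagging could satisfy rule 2; so word 2 is ADV.
If word 4 were ADJ, no tagging could satisfy rule 1; so word 4 is NOUN.
If word 5 were ADJ, no tagging could satisfy rule 1; so word 5 is ADV.
If word 6 were ADJ, no tagging could satisfy rule 1; so word 6 is NOUN.
If word 10 were ADV, no tagging could satisfy rule 3; so word 10 is NOUN.
If word 1 were NOUN, no tagging could satisfy rule 5; so word 1 is ADV.
If word 3 were NOUN, no tagging could satisfy rule 5; so word 3 is ADV.
The unique satisfying tagging is: ADV ADV ADV NOUN ADV NOUN NOUN NOUN ADV NOUN.
Verifying each rule — rule 1 satisfied; rule 2 satisfied; rule 3 satisfied; rule 4 satisfied; rule 5 satisfied.

ADV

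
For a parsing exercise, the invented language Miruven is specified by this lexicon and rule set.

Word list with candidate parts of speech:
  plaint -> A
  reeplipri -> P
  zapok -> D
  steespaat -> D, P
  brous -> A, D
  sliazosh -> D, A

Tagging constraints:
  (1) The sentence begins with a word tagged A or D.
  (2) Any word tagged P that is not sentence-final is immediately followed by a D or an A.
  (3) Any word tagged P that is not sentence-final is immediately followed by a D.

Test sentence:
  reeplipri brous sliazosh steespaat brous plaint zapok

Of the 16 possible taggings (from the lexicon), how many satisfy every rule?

Candidates per position — 1:reeplipri {P}; 2:brous {A,D}; 3:sliazosh {D,A}; 4:steespaat {D,P}; 5:brous {A,D}; 6:plaint {A}; 7:zapok {D}.
There are 16 candidate sequences in total.
Rule 1 cannot be satisfied by any choice of tags from the lexicon.
So there is no consistent tagging.
Count = 0.

0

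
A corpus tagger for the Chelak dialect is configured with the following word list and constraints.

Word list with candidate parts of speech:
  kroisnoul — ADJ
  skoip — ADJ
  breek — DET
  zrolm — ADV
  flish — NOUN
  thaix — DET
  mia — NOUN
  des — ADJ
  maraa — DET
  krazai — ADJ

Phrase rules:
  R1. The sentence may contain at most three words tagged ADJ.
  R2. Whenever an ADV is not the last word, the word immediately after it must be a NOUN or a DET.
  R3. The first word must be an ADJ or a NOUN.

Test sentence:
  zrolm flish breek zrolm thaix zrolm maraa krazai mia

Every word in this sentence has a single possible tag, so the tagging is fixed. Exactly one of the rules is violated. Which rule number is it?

3

Fixed tagging: ADV NOUN DET ADV DET ADV DET ADJ NOUN.
Rule check: R1 holds, R2 holds, R3 violated.
Only rule 3 fails.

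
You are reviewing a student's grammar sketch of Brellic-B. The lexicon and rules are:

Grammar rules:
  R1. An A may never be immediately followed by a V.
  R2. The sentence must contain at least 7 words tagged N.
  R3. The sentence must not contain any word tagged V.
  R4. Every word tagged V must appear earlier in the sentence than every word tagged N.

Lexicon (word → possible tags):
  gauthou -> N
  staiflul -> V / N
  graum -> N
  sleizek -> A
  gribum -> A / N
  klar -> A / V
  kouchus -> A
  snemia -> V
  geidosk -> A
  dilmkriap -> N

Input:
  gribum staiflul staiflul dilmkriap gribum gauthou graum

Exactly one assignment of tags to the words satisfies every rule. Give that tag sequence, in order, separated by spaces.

Candidates per position — 1:gribum {A,N}; 2:staiflul {V,N}; 3:staiflul {V,N}; 4:dilmkriap {N}; 5:gribum {A,N}; 6:gauthou {N}; 7:graum {N}.
Word 1 cannot be A — rule 2 would then fail for every completion. It is N.
Word 2 cannot be V — rule 2 would then fail for every completion. It is N.
Word 3 cannot be V — rule 2 would then fail for every completion. It is N.
Word 5 cannot be A — rule 2 would then fail for every completion. It is N.
The only consistent sequence is: N N N N N N N.
Checking: rule 1 holds; rule 2 holds; rule 3 holds; rule 4 holds.

N N N N N N N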